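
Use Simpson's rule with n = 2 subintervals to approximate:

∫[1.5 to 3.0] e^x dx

f(x) = e^x
a = 1.5, b = 3.0, n = 2
h = (b - a)/n = 0.750000

Simpson's rule: (h/3)[f(x₀) + 4f(x₁) + 2f(x₂) + ... + f(xₙ)]

x_0 = 1.5000, f(x_0) = 4.481689, coefficient = 1
x_1 = 2.2500, f(x_1) = 9.487736, coefficient = 4
x_2 = 3.0000, f(x_2) = 20.085537, coefficient = 1

I ≈ (0.750000/3) × 62.518169 = 15.629542
Exact value: 15.603848
Error: 0.025694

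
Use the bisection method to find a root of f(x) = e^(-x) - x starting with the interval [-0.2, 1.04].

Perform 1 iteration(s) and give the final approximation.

f(x) = e^(-x) - x
Initial interval: [-0.2, 1.04]

Iteration 1:
  c_1 = (-0.200000 + 1.040000)/2 = 0.420000
  f(c_1) = f(0.420000) = 0.237047
  f(a) × f(c) ≥ 0, new interval: [0.420000, 1.040000]

After 1 iteration(s), the approximation is c_1 = 0.420000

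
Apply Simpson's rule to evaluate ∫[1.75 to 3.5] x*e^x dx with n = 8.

f(x) = x*e^x
a = 1.75, b = 3.5, n = 8
h = (b - a)/n = 0.218750

Simpson's rule: (h/3)[f(x₀) + 4f(x₁) + 2f(x₂) + ... + f(xₙ)]

x_0 = 1.7500, f(x_0) = 10.070555, coefficient = 1
x_1 = 1.9688, f(x_1) = 14.099634, coefficient = 4
x_2 = 2.1875, f(x_2) = 19.496975, coefficient = 2
x_3 = 2.4062, f(x_3) = 26.690816, coefficient = 4
x_4 = 2.6250, f(x_4) = 36.237007, coefficient = 2
x_5 = 2.8438, f(x_5) = 48.855824, coefficient = 4
x_6 = 3.0625, f(x_6) = 65.479137, coefficient = 2
x_7 = 3.2812, f(x_7) = 87.310825, coefficient = 4
x_8 = 3.5000, f(x_8) = 115.904082, coefficient = 1

I ≈ (0.218750/3) × 1076.229269 = 78.475051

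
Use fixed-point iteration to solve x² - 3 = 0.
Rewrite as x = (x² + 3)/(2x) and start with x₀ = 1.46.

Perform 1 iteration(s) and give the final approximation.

Equation: x² - 3 = 0
Fixed-point form: x = (x² + 3)/(2x)
x₀ = 1.46

x_1 = g(1.460000) = 1.757397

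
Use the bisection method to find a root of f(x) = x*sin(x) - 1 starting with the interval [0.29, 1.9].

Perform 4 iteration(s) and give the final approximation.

f(x) = x*sin(x) - 1
Initial interval: [0.29, 1.9]

Iteration 1:
  c_1 = (0.290000 + 1.900000)/2 = 1.095000
  f(c_1) = f(1.095000) = -0.026624
  f(a) × f(c) ≥ 0, new interval: [1.095000, 1.900000]
Iteration 2:
  c_2 = (1.095000 + 1.900000)/2 = 1.497500
  f(c_2) = f(1.497500) = 0.493479
  f(a) × f(c) < 0, new interval: [1.095000, 1.497500]
Iteration 3:
  c_3 = (1.095000 + 1.497500)/2 = 1.296250
  f(c_3) = f(1.296250) = 0.247703
  f(a) × f(c) < 0, new interval: [1.095000, 1.296250]
Iteration 4:
  c_4 = (1.095000 + 1.296250)/2 = 1.195625
  f(c_4) = f(1.195625) = 0.112463
  f(a) × f(c) < 0, new interval: [1.095000, 1.195625]

After 4 iteration(s), the approximation is c_4 = 1.195625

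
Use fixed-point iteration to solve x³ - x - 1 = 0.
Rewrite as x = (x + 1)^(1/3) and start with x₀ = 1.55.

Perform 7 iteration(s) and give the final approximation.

Equation: x³ - x - 1 = 0
Fixed-point form: x = (x + 1)^(1/3)
x₀ = 1.55

x_1 = g(1.550000) = 1.366197
x_2 = g(1.366197) = 1.332550
x_3 = g(1.332550) = 1.326204
x_4 = g(1.326204) = 1.325000
x_5 = g(1.325000) = 1.324772
x_6 = g(1.324772) = 1.324728
x_7 = g(1.324728) = 1.324720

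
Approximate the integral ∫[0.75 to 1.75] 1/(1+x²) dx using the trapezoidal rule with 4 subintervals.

f(x) = 1/(1+x²)
a = 0.75, b = 1.75, n = 4
h = (b - a)/n = 0.250000

Trapezoidal rule: (h/2)[f(x₀) + 2f(x₁) + 2f(x₂) + ... + f(xₙ)]

x_0 = 0.7500, f(x_0) = 0.640000, coefficient = 1
x_1 = 1.0000, f(x_1) = 0.500000, coefficient = 2
x_2 = 1.2500, f(x_2) = 0.390244, coefficient = 2
x_3 = 1.5000, f(x_3) = 0.307692, coefficient = 2
x_4 = 1.7500, f(x_4) = 0.246154, coefficient = 1

I ≈ (0.250000/2) × 3.282026 = 0.410253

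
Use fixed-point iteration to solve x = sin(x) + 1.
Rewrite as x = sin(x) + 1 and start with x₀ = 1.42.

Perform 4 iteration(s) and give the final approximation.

Equation: x = sin(x) + 1
Fixed-point form: x = sin(x) + 1
x₀ = 1.42

x_1 = g(1.420000) = 1.988652
x_2 = g(1.988652) = 1.913961
x_3 = g(1.913961) = 1.941694
x_4 = g(1.941694) = 1.932002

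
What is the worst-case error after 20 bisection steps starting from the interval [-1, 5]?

Bisection error bound: |error| ≤ (b-a)/2^n
|error| ≤ (5 - (-1))/2^20 = 6/2^20
|error| ≤ 0.0000057220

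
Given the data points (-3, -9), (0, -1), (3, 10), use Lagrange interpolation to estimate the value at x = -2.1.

Lagrange interpolation formula:
P(x) = Σ yᵢ × Lᵢ(x)
where Lᵢ(x) = Π_{j≠i} (x - xⱼ)/(xᵢ - xⱼ)

L_0(-2.1) = (-2.1 - 0)/(-3 - 0) × (-2.1 - 3)/(-3 - 3) = 0.595000
L_1(-2.1) = (-2.1 - (-3))/(0 - (-3)) × (-2.1 - 3)/(0 - 3) = 0.510000
L_2(-2.1) = (-2.1 - (-3))/(3 - (-3)) × (-2.1 - 0)/(3 - 0) = -0.105000

P(-2.1) = (-9)×L_0(-2.1) + (-1)×L_1(-2.1) + 10×L_2(-2.1)
P(-2.1) = -6.915000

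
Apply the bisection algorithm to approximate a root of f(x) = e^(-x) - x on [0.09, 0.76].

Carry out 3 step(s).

f(x) = e^(-x) - x
Initial interval: [0.09, 0.76]

Iteration 1:
  c_1 = (0.090000 + 0.760000)/2 = 0.425000
  f(c_1) = f(0.425000) = 0.228770
  f(a) × f(c) ≥ 0, new interval: [0.425000, 0.760000]
Iteration 2:
  c_2 = (0.425000 + 0.760000)/2 = 0.592500
  f(c_2) = f(0.592500) = -0.039557
  f(a) × f(c) < 0, new interval: [0.425000, 0.592500]
Iteration 3:
  c_3 = (0.425000 + 0.592500)/2 = 0.508750
  f(c_3) = f(0.508750) = 0.092497
  f(a) × f(c) ≥ 0, new interval: [0.508750, 0.592500]

After 3 iteration(s), the approximation is c_3 = 0.508750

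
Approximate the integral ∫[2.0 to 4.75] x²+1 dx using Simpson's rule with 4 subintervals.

f(x) = x²+1
a = 2.0, b = 4.75, n = 4
h = (b - a)/n = 0.687500

Simpson's rule: (h/3)[f(x₀) + 4f(x₁) + 2f(x₂) + ... + f(xₙ)]

x_0 = 2.0000, f(x_0) = 5.000000, coefficient = 1
x_1 = 2.6875, f(x_1) = 8.222656, coefficient = 4
x_2 = 3.3750, f(x_2) = 12.390625, coefficient = 2
x_3 = 4.0625, f(x_3) = 17.503906, coefficient = 4
x_4 = 4.7500, f(x_4) = 23.562500, coefficient = 1

I ≈ (0.687500/3) × 156.250000 = 35.807292
Exact value: 35.807292
Error: 0.000000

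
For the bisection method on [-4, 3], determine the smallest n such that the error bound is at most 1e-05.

We need (b-a)/2^n ≤ 1e-05
(3 - (-4))/2^n ≤ 1e-05
7/2^n ≤ 1e-05
2^n ≥ 700000
n ≥ log₂(700000) = 19.42
n ≥ 20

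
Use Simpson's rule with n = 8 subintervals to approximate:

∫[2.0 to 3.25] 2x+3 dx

f(x) = 2x+3
a = 2.0, b = 3.25, n = 8
h = (b - a)/n = 0.156250

Simpson's rule: (h/3)[f(x₀) + 4f(x₁) + 2f(x₂) + ... + f(xₙ)]

x_0 = 2.0000, f(x_0) = 7.000000, coefficient = 1
x_1 = 2.1562, f(x_1) = 7.312500, coefficient = 4
x_2 = 2.3125, f(x_2) = 7.625000, coefficient = 2
x_3 = 2.4688, f(x_3) = 7.937500, coefficient = 4
x_4 = 2.6250, f(x_4) = 8.250000, coefficient = 2
x_5 = 2.7812, f(x_5) = 8.562500, coefficient = 4
x_6 = 2.9375, f(x_6) = 8.875000, coefficient = 2
x_7 = 3.0938, f(x_7) = 9.187500, coefficient = 4
x_8 = 3.2500, f(x_8) = 9.500000, coefficient = 1

I ≈ (0.156250/3) × 198.000000 = 10.312500
Exact value: 10.312500
Error: 0.000000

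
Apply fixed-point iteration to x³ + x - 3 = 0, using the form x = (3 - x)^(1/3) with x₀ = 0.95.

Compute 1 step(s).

Equation: x³ + x - 3 = 0
Fixed-point form: x = (3 - x)^(1/3)
x₀ = 0.95

x_1 = g(0.950000) = 1.270334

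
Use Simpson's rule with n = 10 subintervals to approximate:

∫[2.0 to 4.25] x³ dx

f(x) = x³
a = 2.0, b = 4.25, n = 10
h = (b - a)/n = 0.225000

Simpson's rule: (h/3)[f(x₀) + 4f(x₁) + 2f(x₂) + ... + f(xₙ)]

x_0 = 2.0000, f(x_0) = 8.000000, coefficient = 1
x_1 = 2.2250, f(x_1) = 11.015141, coefficient = 4
x_2 = 2.4500, f(x_2) = 14.706125, coefficient = 2
x_3 = 2.6750, f(x_3) = 19.141297, coefficient = 4
x_4 = 2.9000, f(x_4) = 24.389000, coefficient = 2
x_5 = 3.1250, f(x_5) = 30.517578, coefficient = 4
x_6 = 3.3500, f(x_6) = 37.595375, coefficient = 2
x_7 = 3.5750, f(x_7) = 45.690734, coefficient = 4
x_8 = 3.8000, f(x_8) = 54.872000, coefficient = 2
x_9 = 4.0250, f(x_9) = 65.207516, coefficient = 4
x_10 = 4.2500, f(x_10) = 76.765625, coefficient = 1

I ≈ (0.225000/3) × 1034.179688 = 77.563477
Exact value: 77.563477
Error: 0.000000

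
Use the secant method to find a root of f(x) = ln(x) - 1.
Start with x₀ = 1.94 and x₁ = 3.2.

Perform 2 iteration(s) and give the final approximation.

f(x) = ln(x) - 1
x₀ = 1.94, x₁ = 3.2

Secant formula: x_{n+1} = x_n - f(x_n)(x_n - x_{n-1})/(f(x_n) - f(x_{n-1}))

Iteration 1:
  f(1.940000) = -0.337312
  f(3.200000) = 0.163151
  x_2 = 3.200000 - 0.163151×(3.200000 - 1.940000)/(0.163151 - (-0.337312))
       = 2.789240
Iteration 2:
  f(3.200000) = 0.163151
  f(2.789240) = 0.025769
  x_3 = 2.789240 - 0.025769×(2.789240 - 3.200000)/(0.025769 - 0.163151)
       = 2.712192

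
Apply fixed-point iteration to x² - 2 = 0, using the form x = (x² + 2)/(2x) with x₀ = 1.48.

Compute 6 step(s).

Equation: x² - 2 = 0
Fixed-point form: x = (x² + 2)/(2x)
x₀ = 1.48

x_1 = g(1.480000) = 1.415676
x_2 = g(1.415676) = 1.414214
x_3 = g(1.414214) = 1.414214
x_4 = g(1.414214) = 1.414214
x_5 = g(1.414214) = 1.414214
x_6 = g(1.414214) = 1.414214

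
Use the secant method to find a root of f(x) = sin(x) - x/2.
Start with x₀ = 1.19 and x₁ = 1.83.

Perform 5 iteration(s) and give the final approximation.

f(x) = sin(x) - x/2
x₀ = 1.19, x₁ = 1.83

Secant formula: x_{n+1} = x_n - f(x_n)(x_n - x_{n-1})/(f(x_n) - f(x_{n-1}))

Iteration 1:
  f(1.190000) = 0.333369
  f(1.830000) = 0.051594
  x_2 = 1.830000 - 0.051594×(1.830000 - 1.190000)/(0.051594 - 0.333369)
       = 1.947187
Iteration 2:
  f(1.830000) = 0.051594
  f(1.947187) = -0.043596
  x_3 = 1.947187 - (-0.043596)×(1.947187 - 1.830000)/(-0.043596 - 0.051594)
       = 1.893517
Iteration 3:
  f(1.947187) = -0.043596
  f(1.893517) = 0.001618
  x_4 = 1.893517 - 0.001618×(1.893517 - 1.947187)/(0.001618 - (-0.043596))
       = 1.895437
Iteration 4:
  f(1.893517) = 0.001618
  f(1.895437) = 0.000047
  x_5 = 1.895437 - 0.000047×(1.895437 - 1.893517)/(0.000047 - 0.001618)
       = 1.895494
Iteration 5:
  f(1.895437) = 0.000047
  f(1.895494) = 0.000000
  x_6 = 1.895494 - 0.000000×(1.895494 - 1.895437)/(0.000000 - 0.000047)
       = 1.895494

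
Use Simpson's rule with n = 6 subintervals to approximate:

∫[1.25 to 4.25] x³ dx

f(x) = x³
a = 1.25, b = 4.25, n = 6
h = (b - a)/n = 0.500000

Simpson's rule: (h/3)[f(x₀) + 4f(x₁) + 2f(x₂) + ... + f(xₙ)]

x_0 = 1.2500, f(x_0) = 1.953125, coefficient = 1
x_1 = 1.7500, f(x_1) = 5.359375, coefficient = 4
x_2 = 2.2500, f(x_2) = 11.390625, coefficient = 2
x_3 = 2.7500, f(x_3) = 20.796875, coefficient = 4
x_4 = 3.2500, f(x_4) = 34.328125, coefficient = 2
x_5 = 3.7500, f(x_5) = 52.734375, coefficient = 4
x_6 = 4.2500, f(x_6) = 76.765625, coefficient = 1

I ≈ (0.500000/3) × 485.718750 = 80.953125
Exact value: 80.953125
Error: 0.000000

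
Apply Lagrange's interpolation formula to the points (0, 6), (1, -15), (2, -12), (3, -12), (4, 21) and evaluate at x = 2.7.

Lagrange interpolation formula:
P(x) = Σ yᵢ × Lᵢ(x)
where Lᵢ(x) = Π_{j≠i} (x - xⱼ)/(xᵢ - xⱼ)

L_0(2.7) = (2.7 - 1)/(0 - 1) × (2.7 - 2)/(0 - 2) × (2.7 - 3)/(0 - 3) × (2.7 - 4)/(0 - 4) = 0.019337
L_1(2.7) = (2.7 - 0)/(1 - 0) × (2.7 - 2)/(1 - 2) × (2.7 - 3)/(1 - 3) × (2.7 - 4)/(1 - 4) = -0.122850
L_2(2.7) = (2.7 - 0)/(2 - 0) × (2.7 - 1)/(2 - 1) × (2.7 - 3)/(2 - 3) × (2.7 - 4)/(2 - 4) = 0.447525
L_3(2.7) = (2.7 - 0)/(3 - 0) × (2.7 - 1)/(3 - 1) × (2.7 - 2)/(3 - 2) × (2.7 - 4)/(3 - 4) = 0.696150
L_4(2.7) = (2.7 - 0)/(4 - 0) × (2.7 - 1)/(4 - 1) × (2.7 - 2)/(4 - 2) × (2.7 - 3)/(4 - 3) = -0.040162

P(2.7) = 6×L_0(2.7) + (-15)×L_1(2.7) + (-12)×L_2(2.7) + (-12)×L_3(2.7) + 21×L_4(2.7)
P(2.7) = -12.608737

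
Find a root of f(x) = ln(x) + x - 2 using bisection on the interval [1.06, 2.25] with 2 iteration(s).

f(x) = ln(x) + x - 2
Initial interval: [1.06, 2.25]

Iteration 1:
  c_1 = (1.060000 + 2.250000)/2 = 1.655000
  f(c_1) = f(1.655000) = 0.158801
  f(a) × f(c) < 0, new interval: [1.060000, 1.655000]
Iteration 2:
  c_2 = (1.060000 + 1.655000)/2 = 1.357500
  f(c_2) = f(1.357500) = -0.336855
  f(a) × f(c) ≥ 0, new interval: [1.357500, 1.655000]

After 2 iteration(s), the approximation is c_2 = 1.357500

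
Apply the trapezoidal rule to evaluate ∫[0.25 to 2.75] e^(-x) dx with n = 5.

f(x) = e^(-x)
a = 0.25, b = 2.75, n = 5
h = (b - a)/n = 0.500000

Trapezoidal rule: (h/2)[f(x₀) + 2f(x₁) + 2f(x₂) + ... + f(xₙ)]

x_0 = 0.2500, f(x_0) = 0.778801, coefficient = 1
x_1 = 0.7500, f(x_1) = 0.472367, coefficient = 2
x_2 = 1.2500, f(x_2) = 0.286505, coefficient = 2
x_3 = 1.7500, f(x_3) = 0.173774, coefficient = 2
x_4 = 2.2500, f(x_4) = 0.105399, coefficient = 2
x_5 = 2.7500, f(x_5) = 0.063928, coefficient = 1

I ≈ (0.500000/2) × 2.918818 = 0.729704
Exact value: 0.714873
Error: 0.014831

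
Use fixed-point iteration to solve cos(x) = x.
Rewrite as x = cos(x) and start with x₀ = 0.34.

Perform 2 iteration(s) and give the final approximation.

Equation: cos(x) = x
Fixed-point form: x = cos(x)
x₀ = 0.34

x_1 = g(0.340000) = 0.942755
x_2 = g(0.942755) = 0.587561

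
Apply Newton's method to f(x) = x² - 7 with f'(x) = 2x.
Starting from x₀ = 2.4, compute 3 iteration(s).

f(x) = x² - 7
f'(x) = 2x
x₀ = 2.4

Newton-Raphson formula: x_{n+1} = x_n - f(x_n)/f'(x_n)

Iteration 1:
  f(2.400000) = -1.240000
  f'(2.400000) = 4.800000
  x_1 = 2.400000 - (-1.240000)/4.800000 = 2.658333
Iteration 2:
  f(2.658333) = 0.066736
  f'(2.658333) = 5.316667
  x_2 = 2.658333 - 0.066736/5.316667 = 2.645781
Iteration 3:
  f(2.645781) = 0.000158
  f'(2.645781) = 5.291562
  x_3 = 2.645781 - 0.000158/5.291562 = 2.645751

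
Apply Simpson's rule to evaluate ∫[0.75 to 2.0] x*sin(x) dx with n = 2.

f(x) = x*sin(x)
a = 0.75, b = 2.0, n = 2
h = (b - a)/n = 0.625000

Simpson's rule: (h/3)[f(x₀) + 4f(x₁) + 2f(x₂) + ... + f(xₙ)]

x_0 = 0.7500, f(x_0) = 0.511229, coefficient = 1
x_1 = 1.3750, f(x_1) = 1.348728, coefficient = 4
x_2 = 2.0000, f(x_2) = 1.818595, coefficient = 1

I ≈ (0.625000/3) × 7.724736 = 1.609320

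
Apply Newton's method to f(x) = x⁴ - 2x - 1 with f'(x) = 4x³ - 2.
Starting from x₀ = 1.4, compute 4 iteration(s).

f(x) = x⁴ - 2x - 1
f'(x) = 4x³ - 2
x₀ = 1.4

Newton-Raphson formula: x_{n+1} = x_n - f(x_n)/f'(x_n)

Iteration 1:
  f(1.400000) = 0.041600
  f'(1.400000) = 8.976000
  x_1 = 1.400000 - 0.041600/8.976000 = 1.395365
Iteration 2:
  f(1.395365) = 0.000252
  f'(1.395365) = 8.867355
  x_2 = 1.395365 - 0.000252/8.867355 = 1.395337
Iteration 3:
  f(1.395337) = 0.000000
  f'(1.395337) = 8.866691
  x_3 = 1.395337 - 0.000000/8.866691 = 1.395337
Iteration 4:
  f(1.395337) = 0.000000
  f'(1.395337) = 8.866691
  x_4 = 1.395337 - 0.000000/8.866691 = 1.395337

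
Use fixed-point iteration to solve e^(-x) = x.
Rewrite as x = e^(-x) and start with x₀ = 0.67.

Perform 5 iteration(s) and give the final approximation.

Equation: e^(-x) = x
Fixed-point form: x = e^(-x)
x₀ = 0.67

x_1 = g(0.670000) = 0.511709
x_2 = g(0.511709) = 0.599470
x_3 = g(0.599470) = 0.549102
x_4 = g(0.549102) = 0.577468
x_5 = g(0.577468) = 0.561318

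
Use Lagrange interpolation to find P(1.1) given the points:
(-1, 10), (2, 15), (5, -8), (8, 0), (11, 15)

Lagrange interpolation formula:
P(x) = Σ yᵢ × Lᵢ(x)
where Lᵢ(x) = Π_{j≠i} (x - xⱼ)/(xᵢ - xⱼ)

L_0(1.1) = (1.1 - 2)/(-1 - 2) × (1.1 - 5)/(-1 - 5) × (1.1 - 8)/(-1 - 8) × (1.1 - 11)/(-1 - 11) = 0.123338
L_1(1.1) = (1.1 - (-1))/(2 - (-1)) × (1.1 - 5)/(2 - 5) × (1.1 - 8)/(2 - 8) × (1.1 - 11)/(2 - 11) = 1.151150
L_2(1.1) = (1.1 - (-1))/(5 - (-1)) × (1.1 - 2)/(5 - 2) × (1.1 - 8)/(5 - 8) × (1.1 - 11)/(5 - 11) = -0.398475
L_3(1.1) = (1.1 - (-1))/(8 - (-1)) × (1.1 - 2)/(8 - 2) × (1.1 - 5)/(8 - 5) × (1.1 - 11)/(8 - 11) = 0.150150
L_4(1.1) = (1.1 - (-1))/(11 - (-1)) × (1.1 - 2)/(11 - 2) × (1.1 - 5)/(11 - 5) × (1.1 - 8)/(11 - 8) = -0.026163

P(1.1) = 10×L_0(1.1) + 15×L_1(1.1) + (-8)×L_2(1.1) + 0×L_3(1.1) + 15×L_4(1.1)
P(1.1) = 21.295988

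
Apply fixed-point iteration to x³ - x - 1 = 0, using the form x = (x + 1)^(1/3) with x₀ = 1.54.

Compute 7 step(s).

Equation: x³ - x - 1 = 0
Fixed-point form: x = (x + 1)^(1/3)
x₀ = 1.54

x_1 = g(1.540000) = 1.364409
x_2 = g(1.364409) = 1.332215
x_3 = g(1.332215) = 1.326140
x_4 = g(1.326140) = 1.324988
x_5 = g(1.324988) = 1.324769
x_6 = g(1.324769) = 1.324728
x_7 = g(1.324728) = 1.324720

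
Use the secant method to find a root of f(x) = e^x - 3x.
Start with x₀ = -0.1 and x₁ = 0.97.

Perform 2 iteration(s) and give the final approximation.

f(x) = e^x - 3x
x₀ = -0.1, x₁ = 0.97

Secant formula: x_{n+1} = x_n - f(x_n)(x_n - x_{n-1})/(f(x_n) - f(x_{n-1}))

Iteration 1:
  f(-0.100000) = 1.204837
  f(0.970000) = -0.272056
  x_2 = 0.970000 - (-0.272056)×(0.970000 - (-0.100000))/(-0.272056 - 1.204837)
       = 0.772897
Iteration 2:
  f(0.970000) = -0.272056
  f(0.772897) = -0.152659
  x_3 = 0.772897 - (-0.152659)×(0.772897 - 0.970000)/(-0.152659 - (-0.272056))
       = 0.520884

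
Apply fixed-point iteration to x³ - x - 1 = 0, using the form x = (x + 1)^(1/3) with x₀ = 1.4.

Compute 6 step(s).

Equation: x³ - x - 1 = 0
Fixed-point form: x = (x + 1)^(1/3)
x₀ = 1.4

x_1 = g(1.400000) = 1.338866
x_2 = g(1.338866) = 1.327400
x_3 = g(1.327400) = 1.325227
x_4 = g(1.325227) = 1.324815
x_5 = g(1.324815) = 1.324736
x_6 = g(1.324736) = 1.324721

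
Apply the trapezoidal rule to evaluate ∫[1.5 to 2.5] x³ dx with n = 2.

f(x) = x³
a = 1.5, b = 2.5, n = 2
h = (b - a)/n = 0.500000

Trapezoidal rule: (h/2)[f(x₀) + 2f(x₁) + 2f(x₂) + ... + f(xₙ)]

x_0 = 1.5000, f(x_0) = 3.375000, coefficient = 1
x_1 = 2.0000, f(x_1) = 8.000000, coefficient = 2
x_2 = 2.5000, f(x_2) = 15.625000, coefficient = 1

I ≈ (0.500000/2) × 35.000000 = 8.750000
Exact value: 8.500000
Error: 0.250000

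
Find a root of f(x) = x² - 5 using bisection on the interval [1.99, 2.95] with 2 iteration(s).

f(x) = x² - 5
Initial interval: [1.99, 2.95]

Iteration 1:
  c_1 = (1.990000 + 2.950000)/2 = 2.470000
  f(c_1) = f(2.470000) = 1.100900
  f(a) × f(c) < 0, new interval: [1.990000, 2.470000]
Iteration 2:
  c_2 = (1.990000 + 2.470000)/2 = 2.230000
  f(c_2) = f(2.230000) = -0.027100
  f(a) × f(c) ≥ 0, new interval: [2.230000, 2.470000]

After 2 iteration(s), the approximation is c_2 = 2.230000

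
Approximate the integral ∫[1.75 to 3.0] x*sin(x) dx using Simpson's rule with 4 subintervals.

f(x) = x*sin(x)
a = 1.75, b = 3.0, n = 4
h = (b - a)/n = 0.312500

Simpson's rule: (h/3)[f(x₀) + 4f(x₁) + 2f(x₂) + ... + f(xₙ)]

x_0 = 1.7500, f(x_0) = 1.721975, coefficient = 1
x_1 = 2.0625, f(x_1) = 1.818155, coefficient = 4
x_2 = 2.3750, f(x_2) = 1.647502, coefficient = 2
x_3 = 2.6875, f(x_3) = 1.178864, coefficient = 4
x_4 = 3.0000, f(x_4) = 0.423360, coefficient = 1

I ≈ (0.312500/3) × 17.428416 = 1.815460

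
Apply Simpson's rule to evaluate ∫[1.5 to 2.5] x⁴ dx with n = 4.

f(x) = x⁴
a = 1.5, b = 2.5, n = 4
h = (b - a)/n = 0.250000

Simpson's rule: (h/3)[f(x₀) + 4f(x₁) + 2f(x₂) + ... + f(xₙ)]

x_0 = 1.5000, f(x_0) = 5.062500, coefficient = 1
x_1 = 1.7500, f(x_1) = 9.378906, coefficient = 4
x_2 = 2.0000, f(x_2) = 16.000000, coefficient = 2
x_3 = 2.2500, f(x_3) = 25.628906, coefficient = 4
x_4 = 2.5000, f(x_4) = 39.062500, coefficient = 1

I ≈ (0.250000/3) × 216.156250 = 18.013021
Exact value: 18.012500
Error: 0.000521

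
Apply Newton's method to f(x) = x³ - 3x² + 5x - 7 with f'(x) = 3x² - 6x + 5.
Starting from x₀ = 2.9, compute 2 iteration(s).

f(x) = x³ - 3x² + 5x - 7
f'(x) = 3x² - 6x + 5
x₀ = 2.9

Newton-Raphson formula: x_{n+1} = x_n - f(x_n)/f'(x_n)

Iteration 1:
  f(2.900000) = 6.659000
  f'(2.900000) = 12.830000
  x_1 = 2.900000 - 6.659000/12.830000 = 2.380982
Iteration 2:
  f(2.380982) = 1.395651
  f'(2.380982) = 7.721334
  x_2 = 2.380982 - 1.395651/7.721334 = 2.200230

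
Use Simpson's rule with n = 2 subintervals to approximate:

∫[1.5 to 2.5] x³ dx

f(x) = x³
a = 1.5, b = 2.5, n = 2
h = (b - a)/n = 0.500000

Simpson's rule: (h/3)[f(x₀) + 4f(x₁) + 2f(x₂) + ... + f(xₙ)]

x_0 = 1.5000, f(x_0) = 3.375000, coefficient = 1
x_1 = 2.0000, f(x_1) = 8.000000, coefficient = 4
x_2 = 2.5000, f(x_2) = 15.625000, coefficient = 1

I ≈ (0.500000/3) × 51.000000 = 8.500000
Exact value: 8.500000
Error: 0.000000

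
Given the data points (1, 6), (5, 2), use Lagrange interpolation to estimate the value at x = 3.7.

Lagrange interpolation formula:
P(x) = Σ yᵢ × Lᵢ(x)
where Lᵢ(x) = Π_{j≠i} (x - xⱼ)/(xᵢ - xⱼ)

L_0(3.7) = (3.7 - 5)/(1 - 5) = 0.325000
L_1(3.7) = (3.7 - 1)/(5 - 1) = 0.675000

P(3.7) = 6×L_0(3.7) + 2×L_1(3.7)
P(3.7) = 3.300000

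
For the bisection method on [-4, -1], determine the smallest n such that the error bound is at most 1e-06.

We need (b-a)/2^n ≤ 1e-06
(-1 - (-4))/2^n ≤ 1e-06
3/2^n ≤ 1e-06
2^n ≥ 3000000
n ≥ log₂(3000000) = 21.52
n ≥ 22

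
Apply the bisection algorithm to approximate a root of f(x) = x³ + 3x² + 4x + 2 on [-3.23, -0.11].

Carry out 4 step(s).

f(x) = x³ + 3x² + 4x + 2
Initial interval: [-3.23, -0.11]

Iteration 1:
  c_1 = (-3.230000 + (-0.110000))/2 = -1.670000
  f(c_1) = f(-1.670000) = -0.970763
  f(a) × f(c) ≥ 0, new interval: [-1.670000, -0.110000]
Iteration 2:
  c_2 = (-1.670000 + (-0.110000))/2 = -0.890000
  f(c_2) = f(-0.890000) = 0.111331
  f(a) × f(c) < 0, new interval: [-1.670000, -0.890000]
Iteration 3:
  c_3 = (-1.670000 + (-0.890000))/2 = -1.280000
  f(c_3) = f(-1.280000) = -0.301952
  f(a) × f(c) ≥ 0, new interval: [-1.280000, -0.890000]
Iteration 4:
  c_4 = (-1.280000 + (-0.890000))/2 = -1.085000
  f(c_4) = f(-1.085000) = -0.085614
  f(a) × f(c) ≥ 0, new interval: [-1.085000, -0.890000]

After 4 iteration(s), the approximation is c_4 = -1.085000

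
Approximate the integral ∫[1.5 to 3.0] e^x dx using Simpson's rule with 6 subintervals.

f(x) = e^x
a = 1.5, b = 3.0, n = 6
h = (b - a)/n = 0.250000

Simpson's rule: (h/3)[f(x₀) + 4f(x₁) + 2f(x₂) + ... + f(xₙ)]

x_0 = 1.5000, f(x_0) = 4.481689, coefficient = 1
x_1 = 1.7500, f(x_1) = 5.754603, coefficient = 4
x_2 = 2.0000, f(x_2) = 7.389056, coefficient = 2
x_3 = 2.2500, f(x_3) = 9.487736, coefficient = 4
x_4 = 2.5000, f(x_4) = 12.182494, coefficient = 2
x_5 = 2.7500, f(x_5) = 15.642632, coefficient = 4
x_6 = 3.0000, f(x_6) = 20.085537, coefficient = 1

I ≈ (0.250000/3) × 187.250208 = 15.604184
Exact value: 15.603848
Error: 0.000336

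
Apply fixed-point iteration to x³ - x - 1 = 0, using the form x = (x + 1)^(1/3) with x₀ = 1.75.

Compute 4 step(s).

Equation: x³ - x - 1 = 0
Fixed-point form: x = (x + 1)^(1/3)
x₀ = 1.75

x_1 = g(1.750000) = 1.401020
x_2 = g(1.401020) = 1.339055
x_3 = g(1.339055) = 1.327436
x_4 = g(1.327436) = 1.325234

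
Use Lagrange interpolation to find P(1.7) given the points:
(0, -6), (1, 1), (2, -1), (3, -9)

Lagrange interpolation formula:
P(x) = Σ yᵢ × Lᵢ(x)
where Lᵢ(x) = Π_{j≠i} (x - xⱼ)/(xᵢ - xⱼ)

L_0(1.7) = (1.7 - 1)/(0 - 1) × (1.7 - 2)/(0 - 2) × (1.7 - 3)/(0 - 3) = -0.045500
L_1(1.7) = (1.7 - 0)/(1 - 0) × (1.7 - 2)/(1 - 2) × (1.7 - 3)/(1 - 3) = 0.331500
L_2(1.7) = (1.7 - 0)/(2 - 0) × (1.7 - 1)/(2 - 1) × (1.7 - 3)/(2 - 3) = 0.773500
L_3(1.7) = (1.7 - 0)/(3 - 0) × (1.7 - 1)/(3 - 1) × (1.7 - 2)/(3 - 2) = -0.059500

P(1.7) = (-6)×L_0(1.7) + 1×L_1(1.7) + (-1)×L_2(1.7) + (-9)×L_3(1.7)
P(1.7) = 0.366500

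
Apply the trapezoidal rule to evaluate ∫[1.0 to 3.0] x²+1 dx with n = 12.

f(x) = x²+1
a = 1.0, b = 3.0, n = 12
h = (b - a)/n = 0.166667

Trapezoidal rule: (h/2)[f(x₀) + 2f(x₁) + 2f(x₂) + ... + f(xₙ)]

x_0 = 1.0000, f(x_0) = 2.000000, coefficient = 1
x_1 = 1.1667, f(x_1) = 2.361111, coefficient = 2
x_2 = 1.3333, f(x_2) = 2.777778, coefficient = 2
x_3 = 1.5000, f(x_3) = 3.250000, coefficient = 2
x_4 = 1.6667, f(x_4) = 3.777778, coefficient = 2
x_5 = 1.8333, f(x_5) = 4.361111, coefficient = 2
x_6 = 2.0000, f(x_6) = 5.000000, coefficient = 2
x_7 = 2.1667, f(x_7) = 5.694444, coefficient = 2
x_8 = 2.3333, f(x_8) = 6.444444, coefficient = 2
x_9 = 2.5000, f(x_9) = 7.250000, coefficient = 2
x_10 = 2.6667, f(x_10) = 8.111111, coefficient = 2
x_11 = 2.8333, f(x_11) = 9.027778, coefficient = 2
x_12 = 3.0000, f(x_12) = 10.000000, coefficient = 1

I ≈ (0.166667/2) × 128.111111 = 10.675926
Exact value: 10.666667
Error: 0.009259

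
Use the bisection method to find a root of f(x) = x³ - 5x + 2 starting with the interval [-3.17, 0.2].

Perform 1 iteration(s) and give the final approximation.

f(x) = x³ - 5x + 2
Initial interval: [-3.17, 0.2]

Iteration 1:
  c_1 = (-3.170000 + 0.200000)/2 = -1.485000
  f(c_1) = f(-1.485000) = 6.150241
  f(a) × f(c) < 0, new interval: [-3.170000, -1.485000]

After 1 iteration(s), the approximation is c_1 = -1.485000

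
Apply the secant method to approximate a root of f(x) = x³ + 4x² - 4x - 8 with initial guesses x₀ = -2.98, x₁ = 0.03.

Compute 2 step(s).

f(x) = x³ + 4x² - 4x - 8
x₀ = -2.98, x₁ = 0.03

Secant formula: x_{n+1} = x_n - f(x_n)(x_n - x_{n-1})/(f(x_n) - f(x_{n-1}))

Iteration 1:
  f(-2.980000) = 12.978008
  f(0.030000) = -8.116373
  x_2 = 0.030000 - (-8.116373)×(0.030000 - (-2.980000))/(-8.116373 - 12.978008)
       = -1.128142
Iteration 2:
  f(0.030000) = -8.116373
  f(-1.128142) = 0.167592
  x_3 = -1.128142 - 0.167592×(-1.128142 - 0.030000)/(0.167592 - (-8.116373))
       = -1.104712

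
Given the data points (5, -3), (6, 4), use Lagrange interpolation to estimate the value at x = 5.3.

Lagrange interpolation formula:
P(x) = Σ yᵢ × Lᵢ(x)
where Lᵢ(x) = Π_{j≠i} (x - xⱼ)/(xᵢ - xⱼ)

L_0(5.3) = (5.3 - 6)/(5 - 6) = 0.700000
L_1(5.3) = (5.3 - 5)/(6 - 5) = 0.300000

P(5.3) = (-3)×L_0(5.3) + 4×L_1(5.3)
P(5.3) = -0.900000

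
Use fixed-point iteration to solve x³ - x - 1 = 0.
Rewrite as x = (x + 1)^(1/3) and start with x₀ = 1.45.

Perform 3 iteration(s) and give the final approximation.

Equation: x³ - x - 1 = 0
Fixed-point form: x = (x + 1)^(1/3)
x₀ = 1.45

x_1 = g(1.450000) = 1.348100
x_2 = g(1.348100) = 1.329144
x_3 = g(1.329144) = 1.325558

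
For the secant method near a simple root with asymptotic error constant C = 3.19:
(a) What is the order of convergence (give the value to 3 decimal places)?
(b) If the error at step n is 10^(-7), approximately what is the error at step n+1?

(a) Secant method has superlinear convergence with order φ = (1+√5)/2 ≈ 1.618.
    This means |e_{n+1}| ≈ C|e_n|^1.618.

(b) With |e_n| = 10^(-7) and C = 3.19:
    |e_{n+1}| ≈ 3.19 × (10^(-7))^1.618 = 3.19 × 10^(-11.33)

(a) ≈ 1.618 (golden ratio); (b) |e_{n+1}| ≈ 1.505e-11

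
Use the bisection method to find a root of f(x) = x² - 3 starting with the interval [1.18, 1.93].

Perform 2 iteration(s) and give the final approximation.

f(x) = x² - 3
Initial interval: [1.18, 1.93]

Iteration 1:
  c_1 = (1.180000 + 1.930000)/2 = 1.555000
  f(c_1) = f(1.555000) = -0.581975
  f(a) × f(c) ≥ 0, new interval: [1.555000, 1.930000]
Iteration 2:
  c_2 = (1.555000 + 1.930000)/2 = 1.742500
  f(c_2) = f(1.742500) = 0.036306
  f(a) × f(c) < 0, new interval: [1.555000, 1.742500]

After 2 iteration(s), the approximation is c_2 = 1.742500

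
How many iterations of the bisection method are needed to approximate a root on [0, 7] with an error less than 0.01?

We need (b-a)/2^n ≤ 0.01
(7 - 0)/2^n ≤ 0.01
7/2^n ≤ 0.01
2^n ≥ 700
n ≥ log₂(700) = 9.45
n ≥ 10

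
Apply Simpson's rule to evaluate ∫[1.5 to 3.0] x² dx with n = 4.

f(x) = x²
a = 1.5, b = 3.0, n = 4
h = (b - a)/n = 0.375000

Simpson's rule: (h/3)[f(x₀) + 4f(x₁) + 2f(x₂) + ... + f(xₙ)]

x_0 = 1.5000, f(x_0) = 2.250000, coefficient = 1
x_1 = 1.8750, f(x_1) = 3.515625, coefficient = 4
x_2 = 2.2500, f(x_2) = 5.062500, coefficient = 2
x_3 = 2.6250, f(x_3) = 6.890625, coefficient = 4
x_4 = 3.0000, f(x_4) = 9.000000, coefficient = 1

I ≈ (0.375000/3) × 63.000000 = 7.875000
Exact value: 7.875000
Error: 0.000000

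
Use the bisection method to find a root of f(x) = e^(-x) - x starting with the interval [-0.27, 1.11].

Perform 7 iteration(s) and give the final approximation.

f(x) = e^(-x) - x
Initial interval: [-0.27, 1.11]

Iteration 1:
  c_1 = (-0.270000 + 1.110000)/2 = 0.420000
  f(c_1) = f(0.420000) = 0.237047
  f(a) × f(c) ≥ 0, new interval: [0.420000, 1.110000]
Iteration 2:
  c_2 = (0.420000 + 1.110000)/2 = 0.765000
  f(c_2) = f(0.765000) = -0.299666
  f(a) × f(c) < 0, new interval: [0.420000, 0.765000]
Iteration 3:
  c_3 = (0.420000 + 0.765000)/2 = 0.592500
  f(c_3) = f(0.592500) = -0.039557
  f(a) × f(c) < 0, new interval: [0.420000, 0.592500]
Iteration 4:
  c_4 = (0.420000 + 0.592500)/2 = 0.506250
  f(c_4) = f(0.506250) = 0.096502
  f(a) × f(c) ≥ 0, new interval: [0.506250, 0.592500]
Iteration 5:
  c_5 = (0.506250 + 0.592500)/2 = 0.549375
  f(c_5) = f(0.549375) = 0.027936
  f(a) × f(c) ≥ 0, new interval: [0.549375, 0.592500]
Iteration 6:
  c_6 = (0.549375 + 0.592500)/2 = 0.570938
  f(c_6) = f(0.570938) = -0.005942
  f(a) × f(c) < 0, new interval: [0.549375, 0.570938]
Iteration 7:
  c_7 = (0.549375 + 0.570938)/2 = 0.560156
  f(c_7) = f(0.560156) = 0.010964
  f(a) × f(c) ≥ 0, new interval: [0.560156, 0.570938]

After 7 iteration(s), the approximation is c_7 = 0.560156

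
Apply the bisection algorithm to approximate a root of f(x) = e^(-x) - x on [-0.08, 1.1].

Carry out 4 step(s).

f(x) = e^(-x) - x
Initial interval: [-0.08, 1.1]

Iteration 1:
  c_1 = (-0.080000 + 1.100000)/2 = 0.510000
  f(c_1) = f(0.510000) = 0.090496
  f(a) × f(c) ≥ 0, new interval: [0.510000, 1.100000]
Iteration 2:
  c_2 = (0.510000 + 1.100000)/2 = 0.805000
  f(c_2) = f(0.805000) = -0.357912
  f(a) × f(c) < 0, new interval: [0.510000, 0.805000]
Iteration 3:
  c_3 = (0.510000 + 0.805000)/2 = 0.657500
  f(c_3) = f(0.657500) = -0.139355
  f(a) × f(c) < 0, new interval: [0.510000, 0.657500]
Iteration 4:
  c_4 = (0.510000 + 0.657500)/2 = 0.583750
  f(c_4) = f(0.583750) = -0.025947
  f(a) × f(c) < 0, new interval: [0.510000, 0.583750]

After 4 iteration(s), the approximation is c_4 = 0.583750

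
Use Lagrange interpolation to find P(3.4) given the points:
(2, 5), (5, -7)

Lagrange interpolation formula:
P(x) = Σ yᵢ × Lᵢ(x)
where Lᵢ(x) = Π_{j≠i} (x - xⱼ)/(xᵢ - xⱼ)

L_0(3.4) = (3.4 - 5)/(2 - 5) = 0.533333
L_1(3.4) = (3.4 - 2)/(5 - 2) = 0.466667

P(3.4) = 5×L_0(3.4) + (-7)×L_1(3.4)
P(3.4) = -0.600000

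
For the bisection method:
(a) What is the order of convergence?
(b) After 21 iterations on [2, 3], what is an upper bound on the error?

(a) Bisection has linear (order 1) convergence; the error is halved each step.

(b) Error bound = (b-a)/2^n = (3 - 2)/2^{21}
    = 1/2^{21}

(a) 1 (linear); (b) error ≤ 4.77e-07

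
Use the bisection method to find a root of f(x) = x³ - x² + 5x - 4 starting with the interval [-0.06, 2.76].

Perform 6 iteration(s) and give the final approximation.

f(x) = x³ - x² + 5x - 4
Initial interval: [-0.06, 2.76]

Iteration 1:
  c_1 = (-0.060000 + 2.760000)/2 = 1.350000
  f(c_1) = f(1.350000) = 3.387875
  f(a) × f(c) < 0, new interval: [-0.060000, 1.350000]
Iteration 2:
  c_2 = (-0.060000 + 1.350000)/2 = 0.645000
  f(c_2) = f(0.645000) = -0.922689
  f(a) × f(c) ≥ 0, new interval: [0.645000, 1.350000]
Iteration 3:
  c_3 = (0.645000 + 1.350000)/2 = 0.997500
  f(c_3) = f(0.997500) = 0.985012
  f(a) × f(c) < 0, new interval: [0.645000, 0.997500]
Iteration 4:
  c_4 = (0.645000 + 0.997500)/2 = 0.821250
  f(c_4) = f(0.821250) = -0.014308
  f(a) × f(c) ≥ 0, new interval: [0.821250, 0.997500]
Iteration 5:
  c_5 = (0.821250 + 0.997500)/2 = 0.909375
  f(c_5) = f(0.909375) = 0.471931
  f(a) × f(c) < 0, new interval: [0.821250, 0.909375]
Iteration 6:
  c_6 = (0.821250 + 0.909375)/2 = 0.865312
  f(c_6) = f(0.865312) = 0.225713
  f(a) × f(c) < 0, new interval: [0.821250, 0.865312]

After 6 iteration(s), the approximation is c_6 = 0.865312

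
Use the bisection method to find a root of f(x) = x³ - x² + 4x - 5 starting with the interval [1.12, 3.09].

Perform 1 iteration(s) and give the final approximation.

f(x) = x³ - x² + 4x - 5
Initial interval: [1.12, 3.09]

Iteration 1:
  c_1 = (1.120000 + 3.090000)/2 = 2.105000
  f(c_1) = f(2.105000) = 8.316283
  f(a) × f(c) < 0, new interval: [1.120000, 2.105000]

After 1 iteration(s), the approximation is c_1 = 2.105000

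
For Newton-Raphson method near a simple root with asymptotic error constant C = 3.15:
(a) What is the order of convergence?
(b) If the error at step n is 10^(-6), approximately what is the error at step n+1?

(a) Newton-Raphson has quadratic (order 2) convergence near simple roots.
    This means |e_{n+1}| ≈ C|e_n|².

(b) With |e_n| = 10^(-6) and C = 3.15:
    |e_{n+1}| ≈ 3.15 × (10^(-6))² = 3.15 × 10^(-12)

(a) 2 (quadratic); (b) |e_{n+1}| ≈ 3.150e-12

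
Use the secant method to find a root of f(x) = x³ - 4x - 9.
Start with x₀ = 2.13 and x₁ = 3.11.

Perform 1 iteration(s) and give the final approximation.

f(x) = x³ - 4x - 9
x₀ = 2.13, x₁ = 3.11

Secant formula: x_{n+1} = x_n - f(x_n)(x_n - x_{n-1})/(f(x_n) - f(x_{n-1}))

Iteration 1:
  f(2.130000) = -7.856403
  f(3.110000) = 8.640231
  x_2 = 3.110000 - 8.640231×(3.110000 - 2.130000)/(8.640231 - (-7.856403))
       = 2.596718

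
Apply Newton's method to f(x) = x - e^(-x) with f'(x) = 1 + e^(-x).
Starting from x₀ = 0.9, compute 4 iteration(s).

f(x) = x - e^(-x)
f'(x) = 1 + e^(-x)
x₀ = 0.9

Newton-Raphson formula: x_{n+1} = x_n - f(x_n)/f'(x_n)

Iteration 1:
  f(0.900000) = 0.493430
  f'(0.900000) = 1.406570
  x_1 = 0.900000 - 0.493430/1.406570 = 0.549196
Iteration 2:
  f(0.549196) = -0.028218
  f'(0.549196) = 1.577414
  x_2 = 0.549196 - (-0.028218)/1.577414 = 0.567085
Iteration 3:
  f(0.567085) = -0.000092
  f'(0.567085) = 1.567177
  x_3 = 0.567085 - (-0.000092)/1.567177 = 0.567143
Iteration 4:
  f(0.567143) = 0.000000
  f'(0.567143) = 1.567143
  x_4 = 0.567143 - 0.000000/1.567143 = 0.567143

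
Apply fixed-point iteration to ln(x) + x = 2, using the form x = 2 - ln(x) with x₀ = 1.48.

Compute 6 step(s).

Equation: ln(x) + x = 2
Fixed-point form: x = 2 - ln(x)
x₀ = 1.48

x_1 = g(1.480000) = 1.607958
x_2 = g(1.607958) = 1.525035
x_3 = g(1.525035) = 1.577983
x_4 = g(1.577983) = 1.543853
x_5 = g(1.543853) = 1.565719
x_6 = g(1.565719) = 1.551655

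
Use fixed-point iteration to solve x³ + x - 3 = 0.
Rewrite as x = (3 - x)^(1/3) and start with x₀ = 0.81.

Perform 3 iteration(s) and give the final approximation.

Equation: x³ + x - 3 = 0
Fixed-point form: x = (3 - x)^(1/3)
x₀ = 0.81

x_1 = g(0.810000) = 1.298618
x_2 = g(1.298618) = 1.193807
x_3 = g(1.193807) = 1.217834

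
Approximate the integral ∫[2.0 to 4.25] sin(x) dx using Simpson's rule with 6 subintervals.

f(x) = sin(x)
a = 2.0, b = 4.25, n = 6
h = (b - a)/n = 0.375000

Simpson's rule: (h/3)[f(x₀) + 4f(x₁) + 2f(x₂) + ... + f(xₙ)]

x_0 = 2.0000, f(x_0) = 0.909297, coefficient = 1
x_1 = 2.3750, f(x_1) = 0.693685, coefficient = 4
x_2 = 2.7500, f(x_2) = 0.381661, coefficient = 2
x_3 = 3.1250, f(x_3) = 0.016592, coefficient = 4
x_4 = 3.5000, f(x_4) = -0.350783, coefficient = 2
x_5 = 3.8750, f(x_5) = -0.669405, coefficient = 4
x_6 = 4.2500, f(x_6) = -0.894989, coefficient = 1

I ≈ (0.375000/3) × 0.239552 = 0.029944
Exact value: 0.029941
Error: 0.000003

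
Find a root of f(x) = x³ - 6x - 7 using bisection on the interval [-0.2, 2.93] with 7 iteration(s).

f(x) = x³ - 6x - 7
Initial interval: [-0.2, 2.93]

Iteration 1:
  c_1 = (-0.200000 + 2.930000)/2 = 1.365000
  f(c_1) = f(1.365000) = -12.646698
  f(a) × f(c) ≥ 0, new interval: [1.365000, 2.930000]
Iteration 2:
  c_2 = (1.365000 + 2.930000)/2 = 2.147500
  f(c_2) = f(2.147500) = -9.981253
  f(a) × f(c) ≥ 0, new interval: [2.147500, 2.930000]
Iteration 3:
  c_3 = (2.147500 + 2.930000)/2 = 2.538750
  f(c_3) = f(2.538750) = -5.869618
  f(a) × f(c) ≥ 0, new interval: [2.538750, 2.930000]
Iteration 4:
  c_4 = (2.538750 + 2.930000)/2 = 2.734375
  f(c_4) = f(2.734375) = -2.961857
  f(a) × f(c) ≥ 0, new interval: [2.734375, 2.930000]
Iteration 5:
  c_5 = (2.734375 + 2.930000)/2 = 2.832187
  f(c_5) = f(2.832187) = -1.275339
  f(a) × f(c) ≥ 0, new interval: [2.832187, 2.930000]
Iteration 6:
  c_6 = (2.832187 + 2.930000)/2 = 2.881094
  f(c_6) = f(2.881094) = -0.371464
  f(a) × f(c) ≥ 0, new interval: [2.881094, 2.930000]
Iteration 7:
  c_7 = (2.881094 + 2.930000)/2 = 2.905547
  f(c_7) = f(2.905547) = 0.095934
  f(a) × f(c) < 0, new interval: [2.881094, 2.905547]

After 7 iteration(s), the approximation is c_7 = 2.905547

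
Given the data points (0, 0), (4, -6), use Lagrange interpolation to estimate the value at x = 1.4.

Lagrange interpolation formula:
P(x) = Σ yᵢ × Lᵢ(x)
where Lᵢ(x) = Π_{j≠i} (x - xⱼ)/(xᵢ - xⱼ)

L_0(1.4) = (1.4 - 4)/(0 - 4) = 0.650000
L_1(1.4) = (1.4 - 0)/(4 - 0) = 0.350000

P(1.4) = 0×L_0(1.4) + (-6)×L_1(1.4)
P(1.4) = -2.100000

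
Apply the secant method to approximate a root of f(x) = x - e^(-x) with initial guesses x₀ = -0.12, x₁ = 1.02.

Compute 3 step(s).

f(x) = x - e^(-x)
x₀ = -0.12, x₁ = 1.02

Secant formula: x_{n+1} = x_n - f(x_n)(x_n - x_{n-1})/(f(x_n) - f(x_{n-1}))

Iteration 1:
  f(-0.120000) = -1.247497
  f(1.020000) = 0.659405
  x_2 = 1.020000 - 0.659405×(1.020000 - (-0.120000))/(0.659405 - (-1.247497))
       = 0.625789
Iteration 2:
  f(1.020000) = 0.659405
  f(0.625789) = 0.090950
  x_3 = 0.625789 - 0.090950×(0.625789 - 1.020000)/(0.090950 - 0.659405)
       = 0.562717
Iteration 3:
  f(0.625789) = 0.090950
  f(0.562717) = -0.006942
  x_4 = 0.562717 - (-0.006942)×(0.562717 - 0.625789)/(-0.006942 - 0.090950)
       = 0.567190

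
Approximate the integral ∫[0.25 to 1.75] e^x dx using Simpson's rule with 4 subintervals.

f(x) = e^x
a = 0.25, b = 1.75, n = 4
h = (b - a)/n = 0.375000

Simpson's rule: (h/3)[f(x₀) + 4f(x₁) + 2f(x₂) + ... + f(xₙ)]

x_0 = 0.2500, f(x_0) = 1.284025, coefficient = 1
x_1 = 0.6250, f(x_1) = 1.868246, coefficient = 4
x_2 = 1.0000, f(x_2) = 2.718282, coefficient = 2
x_3 = 1.3750, f(x_3) = 3.955077, coefficient = 4
x_4 = 1.7500, f(x_4) = 5.754603, coefficient = 1

I ≈ (0.375000/3) × 35.768482 = 4.471060
Exact value: 4.470577
Error: 0.000483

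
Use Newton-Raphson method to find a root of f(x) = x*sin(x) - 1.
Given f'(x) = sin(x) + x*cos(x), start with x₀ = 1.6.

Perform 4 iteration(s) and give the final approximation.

f(x) = x*sin(x) - 1
f'(x) = sin(x) + x*cos(x)
x₀ = 1.6

Newton-Raphson formula: x_{n+1} = x_n - f(x_n)/f'(x_n)

Iteration 1:
  f(1.600000) = 0.599318
  f'(1.600000) = 0.952854
  x_1 = 1.600000 - 0.599318/0.952854 = 0.971029
Iteration 2:
  f(0.971029) = -0.198448
  f'(0.971029) = 1.373565
  x_2 = 0.971029 - (-0.198448)/1.373565 = 1.115505
Iteration 3:
  f(1.115505) = 0.001872
  f'(1.115505) = 1.388647
  x_3 = 1.115505 - 0.001872/1.388647 = 1.114157
Iteration 4:
  f(1.114157) = 0.000000
  f'(1.114157) = 1.388809
  x_4 = 1.114157 - 0.000000/1.388809 = 1.114157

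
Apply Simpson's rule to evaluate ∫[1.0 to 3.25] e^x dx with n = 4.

f(x) = e^x
a = 1.0, b = 3.25, n = 4
h = (b - a)/n = 0.562500

Simpson's rule: (h/3)[f(x₀) + 4f(x₁) + 2f(x₂) + ... + f(xₙ)]

x_0 = 1.0000, f(x_0) = 2.718282, coefficient = 1
x_1 = 1.5625, f(x_1) = 4.770733, coefficient = 4
x_2 = 2.1250, f(x_2) = 8.372897, coefficient = 2
x_3 = 2.6875, f(x_3) = 14.694893, coefficient = 4
x_4 = 3.2500, f(x_4) = 25.790340, coefficient = 1

I ≈ (0.562500/3) × 123.116920 = 23.084423
Exact value: 23.072058
Error: 0.012364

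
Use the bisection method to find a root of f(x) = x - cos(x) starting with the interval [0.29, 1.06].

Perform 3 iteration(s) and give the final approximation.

f(x) = x - cos(x)
Initial interval: [0.29, 1.06]

Iteration 1:
  c_1 = (0.290000 + 1.060000)/2 = 0.675000
  f(c_1) = f(0.675000) = -0.105707
  f(a) × f(c) ≥ 0, new interval: [0.675000, 1.060000]
Iteration 2:
  c_2 = (0.675000 + 1.060000)/2 = 0.867500
  f(c_2) = f(0.867500) = 0.220765
  f(a) × f(c) < 0, new interval: [0.675000, 0.867500]
Iteration 3:
  c_3 = (0.675000 + 0.867500)/2 = 0.771250
  f(c_3) = f(0.771250) = 0.054210
  f(a) × f(c) < 0, new interval: [0.675000, 0.771250]

After 3 iteration(s), the approximation is c_3 = 0.771250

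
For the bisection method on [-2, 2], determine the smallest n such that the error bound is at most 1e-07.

We need (b-a)/2^n ≤ 1e-07
(2 - (-2))/2^n ≤ 1e-07
4/2^n ≤ 1e-07
2^n ≥ 40000000
n ≥ log₂(40000000) = 25.25
n ≥ 26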